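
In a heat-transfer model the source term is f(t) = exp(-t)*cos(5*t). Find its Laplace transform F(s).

F(s) = (s + 1)/((s + 1)^2 + 25)

L{cos(5t)} = s/(s^2 + 25).
By the first shifting theorem, multiplying by e^(-t) replaces s with s + 1.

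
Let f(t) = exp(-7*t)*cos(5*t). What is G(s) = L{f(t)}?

L{cos(5t)} = s/(s^2 + 25).
By the first shifting theorem, multiplying by e^(-7t) replaces s with s + 7.

G(s) = (s + 7)/((s + 7)^2 + 25)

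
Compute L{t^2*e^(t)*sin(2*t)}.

4*(3*s^2 - 6*s - 1)/(s^2 - 2*s + 5)^3

L{sin(2t)} = 2/(s^2 + 4).
Multiplying by e^(t) shifts s → s - 1, so L{e^(t)*sin(2*t)} = 2/((s - 1)^2 + 4).
Then apply L{t^2·g(t)} = (-1)^2 d^2/ds^2[G(s)] with G(s) = 2/((s - 1)^2 + 4):
differentiating 2 times and applying the sign gives 4*(3*s^2 - 6*s - 1)/(s^2 - 2*s + 5)^3.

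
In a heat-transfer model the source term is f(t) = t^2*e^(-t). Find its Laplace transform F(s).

L{e^(-t)} = 1/(s + 1).
Then apply L{t^2·g(t)} = (-1)^2 d^2/ds^2[G(s)] with G(s) = 1/(s + 1):
differentiating 2 times and applying the sign gives 2/(s + 1)^3.

F(s) = 2/(s + 1)^3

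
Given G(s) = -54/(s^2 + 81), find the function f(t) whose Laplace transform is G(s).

Since L{sin(9t)} = 9/(s^2 + 81), the inverse is sin(9*t), scaled by -6.

f(t) = -6*sin(9*t)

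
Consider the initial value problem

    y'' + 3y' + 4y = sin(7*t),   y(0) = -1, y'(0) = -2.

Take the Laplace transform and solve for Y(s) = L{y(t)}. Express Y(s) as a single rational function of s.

Y(s) = (-s^3 - 5*s^2 - 49*s - 238)/(s^4 + 3*s^3 + 53*s^2 + 147*s + 196)

Laplace-transform each side.
The derivative rules (L{y''} = s^2 Y - s·y(0) - y'(0) and L{y'} = sY - y(0), with y(0) = -1, y'(0) = -2) turn the left side into (s^2 + 3*s + 4)Y - (-s - 5).
The right side is L{sin(7*t)} = 7/(s^2 + 49).
So (s^2 + 3*s + 4)Y = 7/(s^2 + 49) + (-s - 5).
Isolate Y and clear denominators.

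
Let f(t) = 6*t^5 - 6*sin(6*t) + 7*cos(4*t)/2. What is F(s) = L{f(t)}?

F(s) = 7*s/(2*(s^2 + 16)) - 36/(s^2 + 36) + 720/s^6

The transform is linear, so treat each term independently.
(7/2)·[L{cos(4t)} = s/(s^2 + 16)]; (6)·[L{t^5} = 5!/s^6 = 120/s^6]; (-6)·[L{sin(6t)} = 6/(s^2 + 36)].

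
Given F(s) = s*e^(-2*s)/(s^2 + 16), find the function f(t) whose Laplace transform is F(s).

f(t) = Heaviside(t - 2)*(cos(4*t - 8))

The factor e^(-2s) signals a time shift by c = 2 (second shifting theorem).
L{cos(4t)} = s/(s^2 + 16), so L^-1{s/(s^2 + 16)} = cos(4*t).
Hence the inverse is u(t - 2) times that function evaluated at t - 2.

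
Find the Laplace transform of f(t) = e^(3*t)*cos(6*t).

L{cos(6t)} = s/(s^2 + 36).
By the first shifting theorem, multiplying by e^(3t) replaces s with s - 3.

(s - 3)/((s - 3)^2 + 36)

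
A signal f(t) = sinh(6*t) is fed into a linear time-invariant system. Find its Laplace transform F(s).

F(s) = 6/(s^2 - 36)

L{sinh(6t)} = 6/(s^2 - 36).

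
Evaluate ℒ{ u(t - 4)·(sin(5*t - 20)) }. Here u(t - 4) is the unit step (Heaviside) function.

5*exp(-4*s)/(s^2 + 25)

By the second shifting theorem, L{u(t - c)·g(t - c)} = e^(-cs)·G(s) with c = 4 and G(s) = L{g(t)}.
L{sin(5t)} = 5/(s^2 + 25).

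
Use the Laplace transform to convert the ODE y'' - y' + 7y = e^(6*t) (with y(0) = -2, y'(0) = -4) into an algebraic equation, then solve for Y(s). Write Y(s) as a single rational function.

Apply the Laplace transform to the equation.
With L{y''} = s^2 Y - s·y(0) - y'(0) and L{y'} = sY - y(0), with y(0) = -2, y'(0) = -4: the LHS transforms to (s^2 - s + 7)Y - (-2*s - 2).
The right side is L{e^(6*t)} = 1/(s - 6).
So (s^2 - s + 7)Y = 1/(s - 6) + (-2*s - 2).
Divide through and combine into a single rational function.

Y(s) = (-2*s^2 + 10*s + 13)/(s^3 - 7*s^2 + 13*s - 42)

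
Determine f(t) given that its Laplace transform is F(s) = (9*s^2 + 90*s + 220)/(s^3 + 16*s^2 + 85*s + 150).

Factor the denominator: s^3 + 16*s^2 + 85*s + 150 = (s + 5)^2*(s + 6).
Partial fraction decomposition gives [5/(s + 5)] + [-5/(s + 5)^2] + [4/(s + 6)].
Invert each term: 5/(s + 5) ↔ 5e^(-5t); -5/(s + 5)^2 ↔ -5t·e^(-5t); 4/(s + 6) ↔ 4e^(-6t).

f(t) = -5*t*exp(-5*t) + 5*exp(-5*t) + 4*exp(-6*t)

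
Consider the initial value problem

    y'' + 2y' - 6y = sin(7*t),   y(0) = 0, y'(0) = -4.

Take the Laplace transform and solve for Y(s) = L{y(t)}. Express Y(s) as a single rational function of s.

Y(s) = (-4*s^2 - 189)/(s^4 + 2*s^3 + 43*s^2 + 98*s - 294)

Laplace-transform each side.
Using L{y''} = s^2 Y - s·y(0) - y'(0) and L{y'} = sY - y(0), with y(0) = 0, y'(0) = -4, the left side becomes (s^2 + 2*s - 6)Y - (-4).
The right side is L{sin(7*t)} = 7/(s^2 + 49).
So (s^2 + 2*s - 6)Y = 7/(s^2 + 49) + (-4).
Divide through and combine into a single rational function.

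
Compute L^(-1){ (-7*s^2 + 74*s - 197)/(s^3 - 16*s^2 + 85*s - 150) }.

2*t*exp(5*t) - 5*exp(6*t) - 2*exp(5*t)

Factor the denominator: s^3 - 16*s^2 + 85*s - 150 = (s - 6)*(s - 5)^2.
Partial fraction decomposition gives [-2/(s - 5)] + [2/(s - 5)^2] + [-5/(s - 6)].
Invert each term: -2/(s - 5) ↔ -2e^(5t); 2/(s - 5)^2 ↔ 2t·e^(5t); -5/(s - 6) ↔ -5e^(6t).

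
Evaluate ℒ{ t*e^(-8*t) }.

(s + 8)^(-2)

L{e^(-8t)} = 1/(s + 8).
Then apply L{t·g(t)} = -d/ds[G(s)] with G(s) = 1/(s + 8):
differentiating 1 time and applying the sign gives (s + 8)^(-2).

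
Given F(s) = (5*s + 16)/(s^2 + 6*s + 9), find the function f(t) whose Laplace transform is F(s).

f(t) = t*exp(-3*t) + 5*exp(-3*t)

Factor the denominator: s^2 + 6*s + 9 = (s + 3)^2.
Partial fraction decomposition gives [5/(s + 3)] + [(s + 3)^(-2)].
Invert each term: 5/(s + 3) ↔ 5e^(-3t); 1/(s + 3)^2 ↔ t·e^(-3t).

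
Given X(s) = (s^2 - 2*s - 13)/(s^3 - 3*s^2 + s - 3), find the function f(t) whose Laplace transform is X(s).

f(t) = -exp(3*t) + 4*sin(t) + 2*cos(t)

Factor the denominator: s^3 - 3*s^2 + s - 3 = (s - 3)*(s^2 + 1).
Partial fraction decomposition gives [-1/(s - 3)] + [2*s/(s^2 + 1)] + [4/(s^2 + 1)].
Invert each term: -1/(s - 3) ↔ -e^(3t); 2·s/(s^2 + 1) ↔ 2cos(t); 4·1/(s^2 + 1) ↔ 4sin(t).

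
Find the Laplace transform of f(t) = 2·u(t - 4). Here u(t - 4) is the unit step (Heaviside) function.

By the second shifting theorem, L{u(t - c)·g(t - c)} = e^(-cs)·G(s) with c = 4 and G(s) = L{g(t)}.
L{2} = 2/s.

2*exp(-4*s)/s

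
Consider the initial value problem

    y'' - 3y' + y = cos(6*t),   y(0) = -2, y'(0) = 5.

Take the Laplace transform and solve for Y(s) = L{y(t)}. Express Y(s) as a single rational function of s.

Y(s) = (-2*s^3 + 11*s^2 - 71*s + 396)/(s^4 - 3*s^3 + 37*s^2 - 108*s + 36)

Transform both sides with L{·}.
With L{y''} = s^2 Y - s·y(0) - y'(0) and L{y'} = sY - y(0), with y(0) = -2, y'(0) = 5: the LHS transforms to (s^2 - 3*s + 1)Y - (-2*s + 11).
The right side is L{cos(6*t)} = s/(s^2 + 36).
So (s^2 - 3*s + 1)Y = s/(s^2 + 36) + (-2*s + 11).
Isolate Y and clear denominators.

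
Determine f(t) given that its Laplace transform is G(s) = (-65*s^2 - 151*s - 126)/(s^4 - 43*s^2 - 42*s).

f(t) = -6*exp(7*t) + 3 - exp(-t) + 4*exp(-6*t)

Factor the denominator: s^4 - 43*s^2 - 42*s = s*(s - 7)*(s + 1)*(s + 6).
Partial fraction decomposition gives [-1/(s + 1)] + [3/s] + [-6/(s - 7)] + [4/(s + 6)].
Invert each term: -1/(s + 1) ↔ -e^(-t); 3/(s - 0) ↔ 3e^(0t); -6/(s - 7) ↔ -6e^(7t); 4/(s + 6) ↔ 4e^(-6t).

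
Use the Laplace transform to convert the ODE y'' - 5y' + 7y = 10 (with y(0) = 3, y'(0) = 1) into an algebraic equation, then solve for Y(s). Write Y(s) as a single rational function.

Y(s) = (3*s^2 - 14*s + 10)/(s^3 - 5*s^2 + 7*s)

Transform both sides with L{·}.
With L{y''} = s^2 Y - s·y(0) - y'(0) and L{y'} = sY - y(0), with y(0) = 3, y'(0) = 1: the LHS transforms to (s^2 - 5*s + 7)Y - (3*s - 14).
The right side is L{10} = 10/s.
So (s^2 - 5*s + 7)Y = 10/s + (3*s - 14).
Solve for Y(s) and write it as one ratio of polynomials.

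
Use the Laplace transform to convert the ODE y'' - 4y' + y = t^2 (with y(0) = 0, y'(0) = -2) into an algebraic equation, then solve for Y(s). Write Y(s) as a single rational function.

Take the Laplace transform of both sides.
The derivative rules (L{y''} = s^2 Y - s·y(0) - y'(0) and L{y'} = sY - y(0), with y(0) = 0, y'(0) = -2) turn the left side into (s^2 - 4*s + 1)Y - (-2).
The right side is L{t^2} = 2/s^3.
So (s^2 - 4*s + 1)Y = 2/s^3 + (-2).
Solve for Y(s) and write it as one ratio of polynomials.

Y(s) = (-2*s^3 + 2)/(s^5 - 4*s^4 + s^3)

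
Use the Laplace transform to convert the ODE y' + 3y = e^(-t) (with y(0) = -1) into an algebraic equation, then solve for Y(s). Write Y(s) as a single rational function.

Apply the Laplace transform to the equation.
With L{y'} = sY - y(0) = sY - (-1): the LHS transforms to (s + 3)Y - (-1).
The right side is L{e^(-t)} = 1/(s + 1).
So (s + 3)Y = 1/(s + 1) + (-1).
Solve for Y(s) and write it as one ratio of polynomials.

Y(s) = -s/(s^2 + 4*s + 3)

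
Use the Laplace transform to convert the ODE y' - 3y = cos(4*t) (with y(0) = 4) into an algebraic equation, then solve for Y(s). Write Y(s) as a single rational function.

Apply the Laplace transform to the equation.
The derivative rules (L{y'} = sY - y(0) = sY - 4) turn the left side into (s - 3)Y - (4).
The right side is L{cos(4*t)} = s/(s^2 + 16).
So (s - 3)Y = s/(s^2 + 16) + (4).
Isolate Y and clear denominators.

Y(s) = (4*s^2 + s + 64)/(s^3 - 3*s^2 + 16*s - 48)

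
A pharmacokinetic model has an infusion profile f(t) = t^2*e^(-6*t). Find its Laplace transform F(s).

L{e^(-6t)} = 1/(s + 6).
Then apply L{t^2·g(t)} = (-1)^2 d^2/ds^2[G(s)] with G(s) = 1/(s + 6):
differentiating 2 times and applying the sign gives 2/(s + 6)^3.

F(s) = 2/(s + 6)^3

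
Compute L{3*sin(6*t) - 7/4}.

18/(s^2 + 36) - 7/(4*s)

By linearity of the Laplace transform, transform each term separately.
(3)·[L{sin(6t)} = 6/(s^2 + 36)]; L{-7/4} = (-7/4)/s.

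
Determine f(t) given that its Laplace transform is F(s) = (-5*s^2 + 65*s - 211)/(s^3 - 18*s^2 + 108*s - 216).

f(t) = -t^2*exp(6*t)/2 + 5*t*exp(6*t) - 5*exp(6*t)

Factor the denominator: s^3 - 18*s^2 + 108*s - 216 = (s - 6)^3.
Partial fraction decomposition gives [-5/(s - 6)] + [5/(s - 6)^2] + [-1/(s - 6)^3].
Invert each term: -5/(s - 6) ↔ -5e^(6t); 5/(s - 6)^2 ↔ 5t·e^(6t); -1/(s - 6)^3 ↔ (-1/2)t^2·e^(6t).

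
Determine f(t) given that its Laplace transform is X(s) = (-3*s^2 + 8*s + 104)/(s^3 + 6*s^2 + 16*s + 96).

f(t) = 5*sin(4*t) - 2*cos(4*t) - exp(-6*t)

Factor the denominator: s^3 + 6*s^2 + 16*s + 96 = (s + 6)*(s^2 + 16).
Partial fraction decomposition gives [-1/(s + 6)] + [-2*s/(s^2 + 16)] + [20/(s^2 + 16)].
Invert each term: -1/(s + 6) ↔ -e^(-6t); -2·s/(s^2 + 16) ↔ -2cos(4t); 5·4/(s^2 + 16) ↔ 5sin(4t).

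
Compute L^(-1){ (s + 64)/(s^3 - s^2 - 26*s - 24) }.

Factor the denominator: s^3 - s^2 - 26*s - 24 = (s - 6)*(s + 1)*(s + 4).
Partial fraction decomposition gives [1/(s - 6)] + [-3/(s + 1)] + [2/(s + 4)].
Invert each term: 1/(s - 6) ↔ e^(6t); -3/(s + 1) ↔ -3e^(-t); 2/(s + 4) ↔ 2e^(-4t).

exp(6*t) - 3*exp(-t) + 2*exp(-4*t)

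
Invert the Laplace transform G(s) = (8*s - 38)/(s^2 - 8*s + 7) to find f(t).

Factor the denominator: s^2 - 8*s + 7 = (s - 7)*(s - 1).
Partial fraction decomposition gives [3/(s - 7)] + [5/(s - 1)].
Invert each term: 3/(s - 7) ↔ 3e^(7t); 5/(s - 1) ↔ 5e^(t).

f(t) = 3*exp(7*t) + 5*exp(t)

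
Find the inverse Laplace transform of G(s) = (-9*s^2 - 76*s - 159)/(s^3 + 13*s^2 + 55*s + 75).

2*t*exp(-5*t) - 3*exp(-3*t) - 6*exp(-5*t)

Factor the denominator: s^3 + 13*s^2 + 55*s + 75 = (s + 3)*(s + 5)^2.
Partial fraction decomposition gives [-6/(s + 5)] + [2/(s + 5)^2] + [-3/(s + 3)].
Invert each term: -6/(s + 5) ↔ -6e^(-5t); 2/(s + 5)^2 ↔ 2t·e^(-5t); -3/(s + 3) ↔ -3e^(-3t).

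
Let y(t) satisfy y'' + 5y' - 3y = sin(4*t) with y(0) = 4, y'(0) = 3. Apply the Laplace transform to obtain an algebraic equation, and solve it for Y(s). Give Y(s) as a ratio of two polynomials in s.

Apply the Laplace transform to the equation.
Using L{y''} = s^2 Y - s·y(0) - y'(0) and L{y'} = sY - y(0), with y(0) = 4, y'(0) = 3, the left side becomes (s^2 + 5*s - 3)Y - (4*s + 23).
The right side is L{sin(4*t)} = 4/(s^2 + 16).
So (s^2 + 5*s - 3)Y = 4/(s^2 + 16) + (4*s + 23).
Divide through and combine into a single rational function.

Y(s) = (4*s^3 + 23*s^2 + 64*s + 372)/(s^4 + 5*s^3 + 13*s^2 + 80*s - 48)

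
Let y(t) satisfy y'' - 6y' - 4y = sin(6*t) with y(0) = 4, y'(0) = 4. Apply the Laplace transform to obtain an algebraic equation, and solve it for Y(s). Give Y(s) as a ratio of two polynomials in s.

Y(s) = (4*s^3 - 20*s^2 + 144*s - 714)/(s^4 - 6*s^3 + 32*s^2 - 216*s - 144)

Laplace-transform each side.
Using L{y''} = s^2 Y - s·y(0) - y'(0) and L{y'} = sY - y(0), with y(0) = 4, y'(0) = 4, the left side becomes (s^2 - 6*s - 4)Y - (4*s - 20).
The right side is L{sin(6*t)} = 6/(s^2 + 36).
So (s^2 - 6*s - 4)Y = 6/(s^2 + 36) + (4*s - 20).
Solve for Y(s) and write it as one ratio of polynomials.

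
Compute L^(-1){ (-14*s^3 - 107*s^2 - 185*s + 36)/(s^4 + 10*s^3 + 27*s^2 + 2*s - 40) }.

-3*exp(t) - 5*exp(-2*t) - 4*exp(-4*t) - 2*exp(-5*t)

Factor the denominator: s^4 + 10*s^3 + 27*s^2 + 2*s - 40 = (s - 1)*(s + 2)*(s + 4)*(s + 5).
Partial fraction decomposition gives [-3/(s - 1)] + [-2/(s + 5)] + [-4/(s + 4)] + [-5/(s + 2)].
Invert each term: -3/(s - 1) ↔ -3e^(t); -2/(s + 5) ↔ -2e^(-5t); -4/(s + 4) ↔ -4e^(-4t); -5/(s + 2) ↔ -5e^(-2t).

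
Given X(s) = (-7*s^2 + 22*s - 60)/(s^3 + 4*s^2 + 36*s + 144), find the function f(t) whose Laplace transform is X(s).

Factor the denominator: s^3 + 4*s^2 + 36*s + 144 = (s + 4)*(s^2 + 36).
Partial fraction decomposition gives [-5/(s + 4)] + [-2*s/(s^2 + 36)] + [30/(s^2 + 36)].
Invert each term: -5/(s + 4) ↔ -5e^(-4t); -2·s/(s^2 + 36) ↔ -2cos(6t); 5·6/(s^2 + 36) ↔ 5sin(6t).

f(t) = 5*sin(6*t) - 2*cos(6*t) - 5*exp(-4*t)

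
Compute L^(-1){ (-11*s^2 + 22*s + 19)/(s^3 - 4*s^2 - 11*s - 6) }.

2*t*exp(-t) - 5*exp(6*t) - 6*exp(-t)

Factor the denominator: s^3 - 4*s^2 - 11*s - 6 = (s - 6)*(s + 1)^2.
Partial fraction decomposition gives [-6/(s + 1)] + [2/(s + 1)^2] + [-5/(s - 6)].
Invert each term: -6/(s + 1) ↔ -6e^(-t); 2/(s + 1)^2 ↔ 2t·e^(-t); -5/(s - 6) ↔ -5e^(6t).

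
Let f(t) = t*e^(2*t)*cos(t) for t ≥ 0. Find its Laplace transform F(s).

L{cos(t)} = s/(s^2 + 1).
Multiplying by e^(2t) shifts s → s - 2, so L{e^(2*t)*cos(t)} = (s - 2)/((s - 2)^2 + 1).
Then apply L{t·g(t)} = -d/ds[G(s)] with G(s) = (s - 2)/((s - 2)^2 + 1):
differentiating 1 time and applying the sign gives (s - 3)*(s - 1)/(s^2 - 4*s + 5)^2.

F(s) = (s - 3)*(s - 1)/(s^2 - 4*s + 5)^2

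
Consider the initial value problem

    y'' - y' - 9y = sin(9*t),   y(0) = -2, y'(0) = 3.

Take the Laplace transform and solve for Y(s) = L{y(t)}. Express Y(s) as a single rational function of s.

Y(s) = (-2*s^3 + 5*s^2 - 162*s + 414)/(s^4 - s^3 + 72*s^2 - 81*s - 729)

Apply the Laplace transform to the equation.
Using L{y''} = s^2 Y - s·y(0) - y'(0) and L{y'} = sY - y(0), with y(0) = -2, y'(0) = 3, the left side becomes (s^2 - s - 9)Y - (-2*s + 5).
The right side is L{sin(9*t)} = 9/(s^2 + 81).
So (s^2 - s - 9)Y = 9/(s^2 + 81) + (-2*s + 5).
Solve for Y(s) and write it as one ratio of polynomials.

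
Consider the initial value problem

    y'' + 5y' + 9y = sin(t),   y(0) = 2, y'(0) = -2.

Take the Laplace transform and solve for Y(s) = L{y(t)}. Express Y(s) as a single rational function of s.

Transform both sides with L{·}.
Using L{y''} = s^2 Y - s·y(0) - y'(0) and L{y'} = sY - y(0), with y(0) = 2, y'(0) = -2, the left side becomes (s^2 + 5*s + 9)Y - (2*s + 8).
The right side is L{sin(t)} = 1/(s^2 + 1).
So (s^2 + 5*s + 9)Y = 1/(s^2 + 1) + (2*s + 8).
Isolate Y and clear denominators.

Y(s) = (2*s^3 + 8*s^2 + 2*s + 9)/(s^4 + 5*s^3 + 10*s^2 + 5*s + 9)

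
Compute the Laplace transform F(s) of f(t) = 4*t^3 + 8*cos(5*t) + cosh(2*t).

Apply the Laplace transform termwise.
L{cosh(2t)} = s/(s^2 - 4); (8)·[L{cos(5t)} = s/(s^2 + 25)]; (4)·[L{t^3} = 3!/s^4 = 6/s^4].

F(s) = 8*s/(s^2 + 25) + s/(s^2 - 4) + 24/s^4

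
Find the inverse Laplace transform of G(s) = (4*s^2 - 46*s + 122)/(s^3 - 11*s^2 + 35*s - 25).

Factor the denominator: s^3 - 11*s^2 + 35*s - 25 = (s - 5)^2*(s - 1).
Partial fraction decomposition gives [-1/(s - 5)] + [-2/(s - 5)^2] + [5/(s - 1)].
Invert each term: -1/(s - 5) ↔ -e^(5t); -2/(s - 5)^2 ↔ -2t·e^(5t); 5/(s - 1) ↔ 5e^(t).

-2*t*exp(5*t) - exp(5*t) + 5*exp(t)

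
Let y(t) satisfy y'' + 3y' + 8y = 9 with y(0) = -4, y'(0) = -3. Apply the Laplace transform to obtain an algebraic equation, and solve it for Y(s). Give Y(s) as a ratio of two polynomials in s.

Y(s) = (-4*s^2 - 15*s + 9)/(s^3 + 3*s^2 + 8*s)

Laplace-transform each side.
The derivative rules (L{y''} = s^2 Y - s·y(0) - y'(0) and L{y'} = sY - y(0), with y(0) = -4, y'(0) = -3) turn the left side into (s^2 + 3*s + 8)Y - (-4*s - 15).
The right side is L{9} = 9/s.
So (s^2 + 3*s + 8)Y = 9/s + (-4*s - 15).
Solve for Y(s) and write it as one ratio of polynomials.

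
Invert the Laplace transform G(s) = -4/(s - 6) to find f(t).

Since L{e^(6t)} = 1/(s - 6), the inverse is e^(6*t), scaled by -4.

f(t) = -4*exp(6*t)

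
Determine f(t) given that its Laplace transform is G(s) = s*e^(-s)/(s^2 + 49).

f(t) = Heaviside(t - 1)*(cos(7*t - 7))

The factor e^(-s) signals a time shift by c = 1 (second shifting theorem).
L{cos(7t)} = s/(s^2 + 49), so L^-1{s/(s^2 + 49)} = cos(7*t).
Hence the inverse is u(t - 1) times that function evaluated at t - 1.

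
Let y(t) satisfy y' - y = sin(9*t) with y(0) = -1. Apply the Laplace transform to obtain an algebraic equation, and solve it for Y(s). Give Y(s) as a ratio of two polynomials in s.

Y(s) = (-s^2 - 72)/(s^3 - s^2 + 81*s - 81)

Transform both sides with L{·}.
The derivative rules (L{y'} = sY - y(0) = sY - (-1)) turn the left side into (s - 1)Y - (-1).
The right side is L{sin(9*t)} = 9/(s^2 + 81).
So (s - 1)Y = 9/(s^2 + 81) + (-1).
Isolate Y and clear denominators.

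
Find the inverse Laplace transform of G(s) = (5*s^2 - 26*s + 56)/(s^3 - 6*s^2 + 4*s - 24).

2*exp(6*t) - 4*sin(2*t) + 3*cos(2*t)

Factor the denominator: s^3 - 6*s^2 + 4*s - 24 = (s - 6)*(s^2 + 4).
Partial fraction decomposition gives [2/(s - 6)] + [3*s/(s^2 + 4)] + [-8/(s^2 + 4)].
Invert each term: 2/(s - 6) ↔ 2e^(6t); 3·s/(s^2 + 4) ↔ 3cos(2t); -4·2/(s^2 + 4) ↔ -4sin(2t).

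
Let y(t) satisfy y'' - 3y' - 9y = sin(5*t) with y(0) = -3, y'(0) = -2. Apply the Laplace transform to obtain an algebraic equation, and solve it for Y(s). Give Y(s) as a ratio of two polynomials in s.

Laplace-transform each side.
With L{y''} = s^2 Y - s·y(0) - y'(0) and L{y'} = sY - y(0), with y(0) = -3, y'(0) = -2: the LHS transforms to (s^2 - 3*s - 9)Y - (-3*s + 7).
The right side is L{sin(5*t)} = 5/(s^2 + 25).
So (s^2 - 3*s - 9)Y = 5/(s^2 + 25) + (-3*s + 7).
Solve for Y(s) and write it as one ratio of polynomials.

Y(s) = (-3*s^3 + 7*s^2 - 75*s + 180)/(s^4 - 3*s^3 + 16*s^2 - 75*s - 225)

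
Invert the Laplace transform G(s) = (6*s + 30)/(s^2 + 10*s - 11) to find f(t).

f(t) = 6*exp(-5*t)*cosh(6*t)

Rewrite the denominator: s^2 + 10*s - 11 = (s + 5)^2 - 36.
The form in (s + 5) signals a first-shifting-theorem factor e^(-5t).
Since L{cosh(6t)} = s/(s^2 - 36), the inverse is e^(-5*t)*cosh(6*t), scaled by 6.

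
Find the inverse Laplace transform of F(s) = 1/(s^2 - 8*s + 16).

t*exp(4*t)

Rewrite the denominator: s^2 - 8*s + 16 = (s - 4)^2.
The form in (s - 4) signals a first-shifting-theorem factor e^(4t).
Since L{t} = 1!/s^2 = 1/s^2, the inverse is t*exp(4*t).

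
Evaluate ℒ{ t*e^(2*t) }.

(s - 2)^(-2)

L{t} = 1!/s^2 = 1/s^2.
By the first shifting theorem, multiplying by e^(2t) replaces s with s - 2.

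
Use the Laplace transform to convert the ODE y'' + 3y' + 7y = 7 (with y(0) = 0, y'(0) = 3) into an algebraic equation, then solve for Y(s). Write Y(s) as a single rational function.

Transform both sides with L{·}.
The derivative rules (L{y''} = s^2 Y - s·y(0) - y'(0) and L{y'} = sY - y(0), with y(0) = 0, y'(0) = 3) turn the left side into (s^2 + 3*s + 7)Y - (3).
The right side is L{7} = 7/s.
So (s^2 + 3*s + 7)Y = 7/s + (3).
Solve for Y(s) and write it as one ratio of polynomials.

Y(s) = (3*s + 7)/(s^3 + 3*s^2 + 7*s)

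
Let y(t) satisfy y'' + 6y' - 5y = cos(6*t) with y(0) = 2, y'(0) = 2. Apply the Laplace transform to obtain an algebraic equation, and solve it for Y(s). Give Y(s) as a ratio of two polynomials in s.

Take the Laplace transform of both sides.
The derivative rules (L{y''} = s^2 Y - s·y(0) - y'(0) and L{y'} = sY - y(0), with y(0) = 2, y'(0) = 2) turn the left side into (s^2 + 6*s - 5)Y - (2*s + 14).
The right side is L{cos(6*t)} = s/(s^2 + 36).
So (s^2 + 6*s - 5)Y = s/(s^2 + 36) + (2*s + 14).
Divide through and combine into a single rational function.

Y(s) = (2*s^3 + 14*s^2 + 73*s + 504)/(s^4 + 6*s^3 + 31*s^2 + 216*s - 180)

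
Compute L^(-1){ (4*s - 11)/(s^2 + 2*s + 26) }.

Complete the square in the denominator: s^2 + 2*s + 26 = (s + 1)^2 + 5^2.
Split the numerator to match: 4*s - 11 = 4·(s + 1) - 3·5.
Invert each term: 4·(s + 1)/((s + 1)^2 + 25) ↔ 4e^(-t)cos(5t); -3·5/((s + 1)^2 + 25) ↔ -3e^(-t)sin(5t).

-3*exp(-t)*sin(5*t) + 4*exp(-t)*cos(5*t)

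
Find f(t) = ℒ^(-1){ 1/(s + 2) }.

f(t) = exp(-2*t)

Since L{e^(-2t)} = 1/(s + 2), the inverse is e^(-2*t).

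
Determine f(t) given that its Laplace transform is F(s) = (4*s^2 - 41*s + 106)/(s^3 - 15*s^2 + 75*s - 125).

Factor the denominator: s^3 - 15*s^2 + 75*s - 125 = (s - 5)^3.
Partial fraction decomposition gives [4/(s - 5)] + [-1/(s - 5)^2] + [(s - 5)^(-3)].
Invert each term: 4/(s - 5) ↔ 4e^(5t); -1/(s - 5)^2 ↔ -t·e^(5t); 1/(s - 5)^3 ↔ (1/2)t^2·e^(5t).

f(t) = t^2*exp(5*t)/2 - t*exp(5*t) + 4*exp(5*t)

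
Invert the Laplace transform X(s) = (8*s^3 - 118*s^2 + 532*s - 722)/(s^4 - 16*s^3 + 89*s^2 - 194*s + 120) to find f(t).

f(t) = -5*exp(6*t) + 3*exp(5*t) + 5*exp(4*t) + 5*exp(t)

Factor the denominator: s^4 - 16*s^3 + 89*s^2 - 194*s + 120 = (s - 6)*(s - 5)*(s - 4)*(s - 1).
Partial fraction decomposition gives [5/(s - 4)] + [-5/(s - 6)] + [5/(s - 1)] + [3/(s - 5)].
Invert each term: 5/(s - 4) ↔ 5e^(4t); -5/(s - 6) ↔ -5e^(6t); 5/(s - 1) ↔ 5e^(t); 3/(s - 5) ↔ 3e^(5t).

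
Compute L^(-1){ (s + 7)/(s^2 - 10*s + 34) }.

4*exp(5*t)*sin(3*t) + exp(5*t)*cos(3*t)

Complete the square in the denominator: s^2 - 10*s + 34 = (s - 5)^2 + 3^2.
Split the numerator to match: s + 7 = 1·(s - 5) + 4·3.
Invert each term: 1·(s - 5)/((s - 5)^2 + 9) ↔ e^(5t)cos(3t); 4·3/((s - 5)^2 + 9) ↔ 4e^(5t)sin(3t).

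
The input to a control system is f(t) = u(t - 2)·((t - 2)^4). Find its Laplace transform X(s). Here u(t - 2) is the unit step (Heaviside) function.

By the second shifting theorem, L{u(t - c)·g(t - c)} = e^(-cs)·G(s) with c = 2 and G(s) = L{g(t)}.
L{t^4} = 4!/s^5 = 24/s^5.

X(s) = 24*exp(-2*s)/s^5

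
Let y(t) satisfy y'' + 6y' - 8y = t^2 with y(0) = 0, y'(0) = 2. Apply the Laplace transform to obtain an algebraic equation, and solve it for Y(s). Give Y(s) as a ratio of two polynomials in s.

Y(s) = (2*s^3 + 2)/(s^5 + 6*s^4 - 8*s^3)

Apply the Laplace transform to the equation.
Using L{y''} = s^2 Y - s·y(0) - y'(0) and L{y'} = sY - y(0), with y(0) = 0, y'(0) = 2, the left side becomes (s^2 + 6*s - 8)Y - (2).
The right side is L{t^2} = 2/s^3.
So (s^2 + 6*s - 8)Y = 2/s^3 + (2).
Solve for Y(s) and write it as one ratio of polynomials.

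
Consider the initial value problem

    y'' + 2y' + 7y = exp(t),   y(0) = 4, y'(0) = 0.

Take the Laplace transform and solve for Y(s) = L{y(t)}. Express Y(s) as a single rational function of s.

Y(s) = (4*s^2 + 4*s - 7)/(s^3 + s^2 + 5*s - 7)

Apply the Laplace transform to the equation.
The derivative rules (L{y''} = s^2 Y - s·y(0) - y'(0) and L{y'} = sY - y(0), with y(0) = 4, y'(0) = 0) turn the left side into (s^2 + 2*s + 7)Y - (4*s + 8).
The right side is L{exp(t)} = 1/(s - 1).
So (s^2 + 2*s + 7)Y = 1/(s - 1) + (4*s + 8).
Isolate Y and clear denominators.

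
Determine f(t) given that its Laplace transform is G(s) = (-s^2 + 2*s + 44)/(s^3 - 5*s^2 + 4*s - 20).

Factor the denominator: s^3 - 5*s^2 + 4*s - 20 = (s - 5)*(s^2 + 4).
Partial fraction decomposition gives [1/(s - 5)] + [-2*s/(s^2 + 4)] + [-8/(s^2 + 4)].
Invert each term: 1/(s - 5) ↔ e^(5t); -2·s/(s^2 + 4) ↔ -2cos(2t); -4·2/(s^2 + 4) ↔ -4sin(2t).

f(t) = exp(5*t) - 4*sin(2*t) - 2*cos(2*t)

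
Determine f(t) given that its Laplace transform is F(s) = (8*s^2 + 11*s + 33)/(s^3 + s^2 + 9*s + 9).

Factor the denominator: s^3 + s^2 + 9*s + 9 = (s + 1)*(s^2 + 9).
Partial fraction decomposition gives [3/(s + 1)] + [5*s/(s^2 + 9)] + [6/(s^2 + 9)].
Invert each term: 3/(s + 1) ↔ 3e^(-t); 5·s/(s^2 + 9) ↔ 5cos(3t); 2·3/(s^2 + 9) ↔ 2sin(3t).

f(t) = 2*sin(3*t) + 5*cos(3*t) + 3*exp(-t)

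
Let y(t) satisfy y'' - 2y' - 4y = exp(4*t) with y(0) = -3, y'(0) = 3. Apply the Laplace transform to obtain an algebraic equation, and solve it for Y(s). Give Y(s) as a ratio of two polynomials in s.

Y(s) = (-3*s^2 + 21*s - 35)/(s^3 - 6*s^2 + 4*s + 16)

Transform both sides with L{·}.
With L{y''} = s^2 Y - s·y(0) - y'(0) and L{y'} = sY - y(0), with y(0) = -3, y'(0) = 3: the LHS transforms to (s^2 - 2*s - 4)Y - (-3*s + 9).
The right side is L{exp(4*t)} = 1/(s - 4).
So (s^2 - 2*s - 4)Y = 1/(s - 4) + (-3*s + 9).
Isolate Y and clear denominators.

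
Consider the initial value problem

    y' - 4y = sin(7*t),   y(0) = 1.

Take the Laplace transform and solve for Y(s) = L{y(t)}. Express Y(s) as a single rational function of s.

Y(s) = (s^2 + 56)/(s^3 - 4*s^2 + 49*s - 196)

Take the Laplace transform of both sides.
Using L{y'} = sY - y(0) = sY - 1, the left side becomes (s - 4)Y - (1).
The right side is L{sin(7*t)} = 7/(s^2 + 49).
So (s - 4)Y = 7/(s^2 + 49) + (1).
Divide through and combine into a single rational function.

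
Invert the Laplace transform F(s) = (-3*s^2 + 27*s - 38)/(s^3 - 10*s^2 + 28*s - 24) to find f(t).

Factor the denominator: s^3 - 10*s^2 + 28*s - 24 = (s - 6)*(s - 2)^2.
Partial fraction decomposition gives [-4/(s - 2)] + [-1/(s - 2)^2] + [1/(s - 6)].
Invert each term: -4/(s - 2) ↔ -4e^(2t); -1/(s - 2)^2 ↔ -t·e^(2t); 1/(s - 6) ↔ e^(6t).

f(t) = -t*exp(2*t) + exp(6*t) - 4*exp(2*t)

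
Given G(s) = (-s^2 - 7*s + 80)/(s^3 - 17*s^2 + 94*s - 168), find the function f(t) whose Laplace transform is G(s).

Factor the denominator: s^3 - 17*s^2 + 94*s - 168 = (s - 7)*(s - 6)*(s - 4).
Partial fraction decomposition gives [6/(s - 4)] + [-1/(s - 6)] + [-6/(s - 7)].
Invert each term: 6/(s - 4) ↔ 6e^(4t); -1/(s - 6) ↔ -e^(6t); -6/(s - 7) ↔ -6e^(7t).

f(t) = -6*exp(7*t) - exp(6*t) + 6*exp(4*t)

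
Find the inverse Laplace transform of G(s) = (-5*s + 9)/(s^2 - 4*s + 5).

Complete the square in the denominator: s^2 - 4*s + 5 = (s - 2)^2 + 1^2.
Split the numerator to match: -5*s + 9 = -5·(s - 2) - 1·1.
Invert each term: -5·(s - 2)/((s - 2)^2 + 1) ↔ -5e^(2t)cos(t); -1·1/((s - 2)^2 + 1) ↔ -e^(2t)sin(t).

-exp(2*t)*sin(t) - 5*exp(2*t)*cos(t)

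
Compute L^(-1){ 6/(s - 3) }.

Since L{e^(3t)} = 1/(s - 3), the inverse is e^(3*t), scaled by 6.

6*exp(3*t)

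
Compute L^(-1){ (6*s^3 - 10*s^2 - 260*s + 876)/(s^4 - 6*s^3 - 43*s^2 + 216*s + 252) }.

Factor the denominator: s^4 - 6*s^3 - 43*s^2 + 216*s + 252 = (s - 7)*(s - 6)*(s + 1)*(s + 6).
Partial fraction decomposition gives [-3/(s - 6)] + [4/(s + 1)] + [-1/(s + 6)] + [6/(s - 7)].
Invert each term: -3/(s - 6) ↔ -3e^(6t); 4/(s + 1) ↔ 4e^(-t); -1/(s + 6) ↔ -e^(-6t); 6/(s - 7) ↔ 6e^(7t).

6*exp(7*t) - 3*exp(6*t) + 4*exp(-t) - exp(-6*t)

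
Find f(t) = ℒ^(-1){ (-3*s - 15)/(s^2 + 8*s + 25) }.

f(t) = -exp(-4*t)*sin(3*t) - 3*exp(-4*t)*cos(3*t)

Complete the square in the denominator: s^2 + 8*s + 25 = (s + 4)^2 + 3^2.
Split the numerator to match: -3*s - 15 = -3·(s + 4) - 1·3.
Invert each term: -3·(s + 4)/((s + 4)^2 + 9) ↔ -3e^(-4t)cos(3t); -1·3/((s + 4)^2 + 9) ↔ -e^(-4t)sin(3t).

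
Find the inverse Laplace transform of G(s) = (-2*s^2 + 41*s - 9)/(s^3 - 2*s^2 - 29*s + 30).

3*exp(6*t) - exp(t) - 4*exp(-5*t)

Factor the denominator: s^3 - 2*s^2 - 29*s + 30 = (s - 6)*(s - 1)*(s + 5).
Partial fraction decomposition gives [-4/(s + 5)] + [3/(s - 6)] + [-1/(s - 1)].
Invert each term: -4/(s + 5) ↔ -4e^(-5t); 3/(s - 6) ↔ 3e^(6t); -1/(s - 1) ↔ -e^(t).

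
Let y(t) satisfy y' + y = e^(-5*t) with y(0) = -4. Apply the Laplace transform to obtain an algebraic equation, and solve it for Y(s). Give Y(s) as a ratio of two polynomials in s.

Take the Laplace transform of both sides.
With L{y'} = sY - y(0) = sY - (-4): the LHS transforms to (s + 1)Y - (-4).
The right side is L{e^(-5*t)} = 1/(s + 5).
So (s + 1)Y = 1/(s + 5) + (-4).
Solve for Y(s) and write it as one ratio of polynomials.

Y(s) = (-4*s - 19)/(s^2 + 6*s + 5)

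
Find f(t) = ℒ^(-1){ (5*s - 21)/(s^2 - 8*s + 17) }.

Complete the square in the denominator: s^2 - 8*s + 17 = (s - 4)^2 + 1^2.
Split the numerator to match: 5*s - 21 = 5·(s - 4) - 1·1.
Invert each term: 5·(s - 4)/((s - 4)^2 + 1) ↔ 5e^(4t)cos(t); -1·1/((s - 4)^2 + 1) ↔ -e^(4t)sin(t).

f(t) = -exp(4*t)*sin(t) + 5*exp(4*t)*cos(t)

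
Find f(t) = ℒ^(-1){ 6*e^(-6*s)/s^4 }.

f(t) = Heaviside(t - 6)*((t - 6)^3)

The factor e^(-6s) signals a time shift by c = 6 (second shifting theorem).
L{t^3} = 3!/s^4 = 6/s^4, so L^-1{6/s^4} = t^3.
Hence the inverse is u(t - 6) times that function evaluated at t - 6.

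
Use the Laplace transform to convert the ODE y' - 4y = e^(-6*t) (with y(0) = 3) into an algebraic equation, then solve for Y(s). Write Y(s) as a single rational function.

Y(s) = (3*s + 19)/(s^2 + 2*s - 24)

Take the Laplace transform of both sides.
The derivative rules (L{y'} = sY - y(0) = sY - 3) turn the left side into (s - 4)Y - (3).
The right side is L{e^(-6*t)} = 1/(s + 6).
So (s - 4)Y = 1/(s + 6) + (3).
Solve for Y(s) and write it as one ratio of polynomials.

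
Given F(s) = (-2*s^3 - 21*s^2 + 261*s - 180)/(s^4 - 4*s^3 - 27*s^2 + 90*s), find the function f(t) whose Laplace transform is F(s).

f(t) = exp(6*t) - 5*exp(3*t) - 2 + 4*exp(-5*t)

Factor the denominator: s^4 - 4*s^3 - 27*s^2 + 90*s = s*(s - 6)*(s - 3)*(s + 5).
Partial fraction decomposition gives [-2/s] + [-5/(s - 3)] + [1/(s - 6)] + [4/(s + 5)].
Invert each term: -2/(s - 0) ↔ -2e^(0t); -5/(s - 3) ↔ -5e^(3t); 1/(s - 6) ↔ e^(6t); 4/(s + 5) ↔ 4e^(-5t).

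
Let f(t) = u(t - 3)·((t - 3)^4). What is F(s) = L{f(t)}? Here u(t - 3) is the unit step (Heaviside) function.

By the second shifting theorem, L{u(t - c)·g(t - c)} = e^(-cs)·G(s) with c = 3 and G(s) = L{g(t)}.
L{t^4} = 4!/s^5 = 24/s^5.

F(s) = 24*exp(-3*s)/s^5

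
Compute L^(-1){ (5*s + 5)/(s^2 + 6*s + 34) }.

Complete the square in the denominator: s^2 + 6*s + 34 = (s + 3)^2 + 5^2.
Split the numerator to match: 5*s + 5 = 5·(s + 3) - 2·5.
Invert each term: 5·(s + 3)/((s + 3)^2 + 25) ↔ 5e^(-3t)cos(5t); -2·5/((s + 3)^2 + 25) ↔ -2e^(-3t)sin(5t).

-2*exp(-3*t)*sin(5*t) + 5*exp(-3*t)*cos(5*t)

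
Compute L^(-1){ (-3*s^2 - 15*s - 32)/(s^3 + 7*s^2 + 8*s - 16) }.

Factor the denominator: s^3 + 7*s^2 + 8*s - 16 = (s - 1)*(s + 4)^2.
Partial fraction decomposition gives [-1/(s + 4)] + [4/(s + 4)^2] + [-2/(s - 1)].
Invert each term: -1/(s + 4) ↔ -e^(-4t); 4/(s + 4)^2 ↔ 4t·e^(-4t); -2/(s - 1) ↔ -2e^(t).

4*t*exp(-4*t) - 2*exp(t) - exp(-4*t)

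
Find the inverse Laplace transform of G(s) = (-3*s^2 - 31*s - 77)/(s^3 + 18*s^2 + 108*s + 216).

t^2*exp(-6*t)/2 + 5*t*exp(-6*t) - 3*exp(-6*t)

Factor the denominator: s^3 + 18*s^2 + 108*s + 216 = (s + 6)^3.
Partial fraction decomposition gives [-3/(s + 6)] + [5/(s + 6)^2] + [(s + 6)^(-3)].
Invert each term: -3/(s + 6) ↔ -3e^(-6t); 5/(s + 6)^2 ↔ 5t·e^(-6t); 1/(s + 6)^3 ↔ (1/2)t^2·e^(-6t).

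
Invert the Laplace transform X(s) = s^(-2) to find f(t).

f(t) = t

Since L{t} = 1!/s^2 = 1/s^2, the inverse is t.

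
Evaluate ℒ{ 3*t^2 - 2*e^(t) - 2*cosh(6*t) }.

-2*s/(s^2 - 36) - 2/(s - 1) + 6/s^3

Apply the Laplace transform termwise.
(-2)·[L{cosh(6t)} = s/(s^2 - 36)]; (3)·[L{t^2} = 2!/s^3 = 2/s^3]; (-2)·[L{e^(t)} = 1/(s - 1)].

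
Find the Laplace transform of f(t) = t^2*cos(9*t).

L{cos(9t)} = s/(s^2 + 81).
Then apply L{t^2·g(t)} = (-1)^2 d^2/ds^2[G(s)] with G(s) = s/(s^2 + 81):
differentiating 2 times and applying the sign gives 2*s*(s^2 - 243)/(s^2 + 81)^3.

2*s*(s^2 - 243)/(s^2 + 81)^3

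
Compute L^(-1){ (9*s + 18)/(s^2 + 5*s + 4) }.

Factor the denominator: s^2 + 5*s + 4 = (s + 1)*(s + 4).
Partial fraction decomposition gives [6/(s + 4)] + [3/(s + 1)].
Invert each term: 6/(s + 4) ↔ 6e^(-4t); 3/(s + 1) ↔ 3e^(-t).

3*exp(-t) + 6*exp(-4*t)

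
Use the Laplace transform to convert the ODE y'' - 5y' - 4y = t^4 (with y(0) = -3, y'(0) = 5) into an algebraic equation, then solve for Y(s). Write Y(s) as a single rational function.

Transform both sides with L{·}.
With L{y''} = s^2 Y - s·y(0) - y'(0) and L{y'} = sY - y(0), with y(0) = -3, y'(0) = 5: the LHS transforms to (s^2 - 5*s - 4)Y - (-3*s + 20).
The right side is L{t^4} = 24/s^5.
So (s^2 - 5*s - 4)Y = 24/s^5 + (-3*s + 20).
Isolate Y and clear denominators.

Y(s) = (-3*s^6 + 20*s^5 + 24)/(s^7 - 5*s^6 - 4*s^5)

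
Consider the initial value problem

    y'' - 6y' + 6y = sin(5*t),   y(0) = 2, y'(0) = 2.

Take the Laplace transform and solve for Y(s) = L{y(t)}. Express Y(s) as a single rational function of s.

Apply the Laplace transform to the equation.
Using L{y''} = s^2 Y - s·y(0) - y'(0) and L{y'} = sY - y(0), with y(0) = 2, y'(0) = 2, the left side becomes (s^2 - 6*s + 6)Y - (2*s - 10).
The right side is L{sin(5*t)} = 5/(s^2 + 25).
So (s^2 - 6*s + 6)Y = 5/(s^2 + 25) + (2*s - 10).
Solve for Y(s) and write it as one ratio of polynomials.

Y(s) = (2*s^3 - 10*s^2 + 50*s - 245)/(s^4 - 6*s^3 + 31*s^2 - 150*s + 150)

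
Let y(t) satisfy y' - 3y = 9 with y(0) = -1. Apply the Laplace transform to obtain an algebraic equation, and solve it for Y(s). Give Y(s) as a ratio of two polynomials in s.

Apply the Laplace transform to the equation.
Using L{y'} = sY - y(0) = sY - (-1), the left side becomes (s - 3)Y - (-1).
The right side is L{9} = 9/s.
So (s - 3)Y = 9/s + (-1).
Divide through and combine into a single rational function.

Y(s) = (-s + 9)/(s^2 - 3*s)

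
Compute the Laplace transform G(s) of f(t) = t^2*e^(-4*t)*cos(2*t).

G(s) = 2*(s + 4)*(s^2 + 8*s + 4)/(s^2 + 8*s + 20)^3

L{cos(2t)} = s/(s^2 + 4).
Multiplying by e^(-4t) shifts s → s + 4, so L{e^(-4*t)*cos(2*t)} = (s + 4)/((s + 4)^2 + 4).
Then apply L{t^2·g(t)} = (-1)^2 d^2/ds^2[H(s)] with H(s) = (s + 4)/((s + 4)^2 + 4):
differentiating 2 times and applying the sign gives 2*(s + 4)*(s^2 + 8*s + 4)/(s^2 + 8*s + 20)^3.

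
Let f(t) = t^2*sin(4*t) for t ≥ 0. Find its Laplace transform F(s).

L{sin(4t)} = 4/(s^2 + 16).
Then apply L{t^2·g(t)} = (-1)^2 d^2/ds^2[G(s)] with G(s) = 4/(s^2 + 16):
differentiating 2 times and applying the sign gives 8*(3*s^2 - 16)/(s^2 + 16)^3.

F(s) = 8*(3*s^2 - 16)/(s^2 + 16)^3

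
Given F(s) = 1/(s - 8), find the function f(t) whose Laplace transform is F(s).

f(t) = exp(8*t)

Since L{e^(8t)} = 1/(s - 8), the inverse is e^(8*t).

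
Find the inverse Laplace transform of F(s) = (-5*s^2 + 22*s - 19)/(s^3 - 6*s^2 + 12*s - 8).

5*t^2*exp(2*t)/2 + 2*t*exp(2*t) - 5*exp(2*t)

Factor the denominator: s^3 - 6*s^2 + 12*s - 8 = (s - 2)^3.
Partial fraction decomposition gives [-5/(s - 2)] + [2/(s - 2)^2] + [5/(s - 2)^3].
Invert each term: -5/(s - 2) ↔ -5e^(2t); 2/(s - 2)^2 ↔ 2t·e^(2t); 5/(s - 2)^3 ↔ (5/2)t^2·e^(2t).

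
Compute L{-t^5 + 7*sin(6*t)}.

42/(s^2 + 36) - 120/s^6

By linearity of the Laplace transform, transform each term separately.
(7)·[L{sin(6t)} = 6/(s^2 + 36)]; (-1)·[L{t^5} = 5!/s^6 = 120/s^6].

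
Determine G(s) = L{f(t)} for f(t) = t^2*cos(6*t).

G(s) = 2*s*(s^2 - 108)/(s^2 + 36)^3

L{cos(6t)} = s/(s^2 + 36).
Then apply L{t^2·g(t)} = (-1)^2 d^2/ds^2[H(s)] with H(s) = s/(s^2 + 36):
differentiating 2 times and applying the sign gives 2*s*(s^2 - 108)/(s^2 + 36)^3.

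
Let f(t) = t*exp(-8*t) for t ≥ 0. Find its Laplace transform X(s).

L{t} = 1!/s^2 = 1/s^2.
By the first shifting theorem, multiplying by e^(-8t) replaces s with s + 8.

X(s) = (s + 8)^(-2)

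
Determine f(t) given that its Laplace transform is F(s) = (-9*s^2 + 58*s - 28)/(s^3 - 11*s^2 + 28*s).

f(t) = -3*exp(7*t) - 5*exp(4*t) - 1

Factor the denominator: s^3 - 11*s^2 + 28*s = s*(s - 7)*(s - 4).
Partial fraction decomposition gives [-5/(s - 4)] + [-1/s] + [-3/(s - 7)].
Invert each term: -5/(s - 4) ↔ -5e^(4t); -1/(s - 0) ↔ -e^(0t); -3/(s - 7) ↔ -3e^(7t).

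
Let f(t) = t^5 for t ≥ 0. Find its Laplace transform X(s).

L{t^5} = 5!/s^6 = 120/s^6.

X(s) = 120/s^6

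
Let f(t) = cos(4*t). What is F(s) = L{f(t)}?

F(s) = s/(s^2 + 16)

L{cos(4t)} = s/(s^2 + 16).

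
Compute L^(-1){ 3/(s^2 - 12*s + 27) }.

Rewrite the denominator: s^2 - 12*s + 27 = (s - 6)^2 - 9.
The form in (s - 6) signals a first-shifting-theorem factor e^(6t).
Since L{sinh(3t)} = 3/(s^2 - 9), the inverse is e^(6*t)*sinh(3*t).

exp(6*t)*sinh(3*t)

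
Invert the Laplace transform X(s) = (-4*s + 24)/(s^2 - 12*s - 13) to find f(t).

Rewrite the denominator: s^2 - 12*s - 13 = (s - 6)^2 - 49.
The form in (s - 6) signals a first-shifting-theorem factor e^(6t).
Since L{cosh(7t)} = s/(s^2 - 49), the inverse is exp(6*t)*cosh(7*t), scaled by -4.

f(t) = -4*exp(6*t)*cosh(7*t)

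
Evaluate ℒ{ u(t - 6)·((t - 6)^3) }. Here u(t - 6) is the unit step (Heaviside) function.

By the second shifting theorem, L{u(t - c)·g(t - c)} = e^(-cs)·G(s) with c = 6 and G(s) = L{g(t)}.
L{t^3} = 3!/s^4 = 6/s^4.

6*exp(-6*s)/s^4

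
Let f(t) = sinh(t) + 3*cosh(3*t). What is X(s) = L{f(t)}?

X(s) = 3*s/(s^2 - 9) + 1/(s^2 - 1)

The transform is linear, so treat each term independently.
L{sinh(t)} = 1/(s^2 - 1); (3)·[L{cosh(3t)} = s/(s^2 - 9)].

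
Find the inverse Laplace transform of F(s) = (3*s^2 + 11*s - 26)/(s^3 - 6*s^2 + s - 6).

Factor the denominator: s^3 - 6*s^2 + s - 6 = (s - 6)*(s^2 + 1).
Partial fraction decomposition gives [4/(s - 6)] + [-s/(s^2 + 1)] + [5/(s^2 + 1)].
Invert each term: 4/(s - 6) ↔ 4e^(6t); -1·s/(s^2 + 1) ↔ -cos(t); 5·1/(s^2 + 1) ↔ 5sin(t).

4*exp(6*t) + 5*sin(t) - cos(t)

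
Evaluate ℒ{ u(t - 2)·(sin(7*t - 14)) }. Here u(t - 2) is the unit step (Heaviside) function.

7*exp(-2*s)/(s^2 + 49)

By the second shifting theorem, L{u(t - c)·g(t - c)} = e^(-cs)·G(s) with c = 2 and G(s) = L{g(t)}.
L{sin(7t)} = 7/(s^2 + 49).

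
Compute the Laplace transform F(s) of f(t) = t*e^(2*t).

F(s) = (s - 2)^(-2)

L{e^(2t)} = 1/(s - 2).
Then apply L{t·g(t)} = -d/ds[G(s)] with G(s) = 1/(s - 2):
differentiating 1 time and applying the sign gives (s - 2)^(-2).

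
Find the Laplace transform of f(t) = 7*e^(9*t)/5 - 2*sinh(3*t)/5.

By linearity of the Laplace transform, transform each term separately.
(-2/5)·[L{sinh(3t)} = 3/(s^2 - 9)]; (7/5)·[L{e^(9t)} = 1/(s - 9)].

-6/(5*(s^2 - 9)) + 7/(5*(s - 9))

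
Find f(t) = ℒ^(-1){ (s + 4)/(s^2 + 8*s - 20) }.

Rewrite the denominator: s^2 + 8*s - 20 = (s + 4)^2 - 36.
The form in (s + 4) signals a first-shifting-theorem factor e^(-4t).
Since L{cosh(6t)} = s/(s^2 - 36), the inverse is e^(-4*t)*cosh(6*t).

f(t) = exp(-4*t)*cosh(6*t)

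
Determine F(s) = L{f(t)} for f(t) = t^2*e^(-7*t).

L{t^2} = 2!/s^3 = 2/s^3.
By the first shifting theorem, multiplying by e^(-7t) replaces s with s + 7.

F(s) = 2/(s + 7)^3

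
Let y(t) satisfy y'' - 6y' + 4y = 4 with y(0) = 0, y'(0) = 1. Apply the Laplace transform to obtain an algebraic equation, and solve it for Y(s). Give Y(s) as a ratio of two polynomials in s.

Y(s) = (s + 4)/(s^3 - 6*s^2 + 4*s)

Laplace-transform each side.
With L{y''} = s^2 Y - s·y(0) - y'(0) and L{y'} = sY - y(0), with y(0) = 0, y'(0) = 1: the LHS transforms to (s^2 - 6*s + 4)Y - (1).
The right side is L{4} = 4/s.
So (s^2 - 6*s + 4)Y = 4/s + (1).
Divide through and combine into a single rational function.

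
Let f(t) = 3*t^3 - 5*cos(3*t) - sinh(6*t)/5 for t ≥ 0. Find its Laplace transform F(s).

F(s) = -5*s/(s^2 + 9) - 6/(5*(s^2 - 36)) + 18/s^4

The transform is linear, so treat each term independently.
(-5)·[L{cos(3t)} = s/(s^2 + 9)]; (3)·[L{t^3} = 3!/s^4 = 6/s^4]; (-1/5)·[L{sinh(6t)} = 6/(s^2 - 36)].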